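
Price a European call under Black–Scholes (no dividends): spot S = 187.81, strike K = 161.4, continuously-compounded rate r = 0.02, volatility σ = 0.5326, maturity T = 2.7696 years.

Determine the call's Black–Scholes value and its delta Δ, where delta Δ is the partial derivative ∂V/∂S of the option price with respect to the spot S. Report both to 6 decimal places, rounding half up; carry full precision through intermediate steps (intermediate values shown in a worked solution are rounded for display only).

price = 77.317288
Δ = 0.750685

σ√T = 0.5326·√2.7696 = 0.886359
d₁ = (ln(S/K) + (r+σ²/2)T) / (σ√T) = (ln(187.81/161.4) + (0.02+0.5326²/2)·2.7696) / 0.886359 = (0.151545 + 0.448208) / 0.886359 = 0.676648
d₂ = d₁ − σ√T = 0.676648 − 0.886359 = -0.209711
e^{−rT} = e^{−0.02·2.7696} = 0.946114
N(d₁) = 0.750685,  N(d₂) = 0.416947
Call price V = S·N(d₁) − K·e^{−rT}·N(d₂) = 140.986225 − 63.668937 = 77.317288
Δ = N(d₁) = 0.750685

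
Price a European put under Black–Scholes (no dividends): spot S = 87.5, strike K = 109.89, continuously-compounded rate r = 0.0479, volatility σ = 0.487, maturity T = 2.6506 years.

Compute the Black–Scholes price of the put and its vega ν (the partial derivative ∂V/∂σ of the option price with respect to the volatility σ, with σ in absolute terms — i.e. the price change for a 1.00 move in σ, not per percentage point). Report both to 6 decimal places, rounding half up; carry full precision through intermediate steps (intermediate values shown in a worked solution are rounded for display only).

price = 33.261297
ν = 54.809201

σ√T = 0.487·√2.6506 = 0.792868
d₁ = (ln(S/K) + (r+σ²/2)T) / (σ√T) = (ln(87.5/109.89) + (0.0479+0.487²/2)·2.6506) / 0.792868 = (-0.227841 + 0.441284) / 0.792868 = 0.269203
d₂ = d₁ − σ√T = 0.269203 − 0.792868 = -0.523665
e^{−rT} = e^{−0.0479·2.6506} = 0.880766
N(−d₁) = 0.393887,  N(−d₂) = 0.699744
Put price V = K·e^{−rT}·N(−d₂) − S·N(−d₁) = 67.726378 − 34.465080 = 33.261297
φ(d₁) = (1/√(2π))·e^{−d₁²/2} = 0.384745
ν = S·φ(d₁)·√T = 54.809201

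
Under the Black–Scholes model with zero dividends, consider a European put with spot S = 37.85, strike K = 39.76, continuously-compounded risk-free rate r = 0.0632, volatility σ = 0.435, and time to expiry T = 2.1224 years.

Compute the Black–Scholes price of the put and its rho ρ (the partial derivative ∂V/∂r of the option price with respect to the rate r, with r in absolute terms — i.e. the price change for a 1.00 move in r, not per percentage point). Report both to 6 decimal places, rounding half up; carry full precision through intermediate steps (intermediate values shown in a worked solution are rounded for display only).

σ√T = 0.435·√2.1224 = 0.633728
d₁ = (ln(S/K) + (r+σ²/2)T) / (σ√T) = (ln(37.85/39.76) + (0.0632+0.435²/2)·2.1224) / 0.633728 = (-0.049230 + 0.334941) / 0.633728 = 0.450841
d₂ = d₁ − σ√T = 0.450841 − 0.633728 = -0.182887
e^{−rT} = e^{−0.0632·2.1224} = 0.874471
N(−d₁) = 0.326052,  N(−d₂) = 0.572556
Put price V = K·e^{−rT}·N(−d₂) − S·N(−d₁) = 19.907206 − 12.341065 = 7.566141
ρ = −K·T·e^{−rT}·N(−d₂) = -42.251054

price = 7.566141
ρ = -42.251054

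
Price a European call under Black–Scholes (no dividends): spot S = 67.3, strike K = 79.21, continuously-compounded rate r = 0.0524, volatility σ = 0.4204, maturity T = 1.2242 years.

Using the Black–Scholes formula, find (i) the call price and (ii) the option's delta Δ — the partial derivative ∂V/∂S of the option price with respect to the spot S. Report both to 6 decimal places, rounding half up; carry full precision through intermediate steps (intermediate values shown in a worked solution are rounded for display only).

price = 9.812384
Δ = 0.508050

σ√T = 0.4204·√1.2242 = 0.465146
d₁ = (ln(S/K) + (r+σ²/2)T) / (σ√T) = (ln(67.3/79.21) + (0.0524+0.4204²/2)·1.2242) / 0.465146 = (-0.162942 + 0.172328) / 0.465146 = 0.020179
d₂ = d₁ − σ√T = 0.020179 − 0.465146 = -0.444967
e^{−rT} = e^{−0.0524·1.2242} = 0.937866
N(d₁) = 0.508050,  N(d₂) = 0.328172
Call price V = S·N(d₁) − K·e^{−rT}·N(d₂) = 34.191734 − 24.379349 = 9.812384
Δ = N(d₁) = 0.508050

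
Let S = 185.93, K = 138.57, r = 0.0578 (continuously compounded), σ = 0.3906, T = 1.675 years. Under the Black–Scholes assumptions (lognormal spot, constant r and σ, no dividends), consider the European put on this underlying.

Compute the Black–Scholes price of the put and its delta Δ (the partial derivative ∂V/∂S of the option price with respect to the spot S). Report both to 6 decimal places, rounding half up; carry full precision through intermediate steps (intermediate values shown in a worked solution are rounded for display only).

price = 9.562447
Δ = -0.152483

σ√T = 0.3906·√1.675 = 0.505522
d₁ = (ln(S/K) + (r+σ²/2)T) / (σ√T) = (ln(185.93/138.57) + (0.0578+0.3906²/2)·1.675) / 0.505522 = (0.293995 + 0.224591) / 0.505522 = 1.025843
d₂ = d₁ − σ√T = 1.025843 − 0.505522 = 0.520321
e^{−rT} = e^{−0.0578·1.675} = 0.907724
N(−d₁) = 0.152483,  N(−d₂) = 0.301420
Put price V = K·e^{−rT}·N(−d₂) − S·N(−d₁) = 37.913579 − 28.351132 = 9.562447
Δ = −N(−d₁) = -0.152483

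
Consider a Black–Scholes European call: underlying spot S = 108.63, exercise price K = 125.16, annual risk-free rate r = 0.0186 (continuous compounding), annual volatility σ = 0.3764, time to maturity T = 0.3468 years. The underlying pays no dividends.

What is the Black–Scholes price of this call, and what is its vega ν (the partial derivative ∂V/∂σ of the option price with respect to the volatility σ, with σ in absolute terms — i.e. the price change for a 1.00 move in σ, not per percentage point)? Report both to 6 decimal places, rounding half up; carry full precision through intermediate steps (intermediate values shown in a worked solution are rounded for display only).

σ√T = 0.3764·√0.3468 = 0.221661
d₁ = (ln(S/K) + (r+σ²/2)T) / (σ√T) = (ln(108.63/125.16) + (0.0186+0.3764²/2)·0.3468) / 0.221661 = (-0.141645 + 0.031017) / 0.221661 = -0.499087
d₂ = d₁ − σ√T = -0.499087 − 0.221661 = -0.720748
e^{−rT} = e^{−0.0186·0.3468} = 0.993570
N(d₁) = 0.308859,  N(d₂) = 0.235532
Call price V = S·N(d₁) − K·e^{−rT}·N(d₂) = 33.551367 − 29.289689 = 4.261678
φ(d₁) = (1/√(2π))·e^{−d₁²/2} = 0.352226
ν = S·φ(d₁)·√T = 22.532569

price = 4.261678
ν = 22.532569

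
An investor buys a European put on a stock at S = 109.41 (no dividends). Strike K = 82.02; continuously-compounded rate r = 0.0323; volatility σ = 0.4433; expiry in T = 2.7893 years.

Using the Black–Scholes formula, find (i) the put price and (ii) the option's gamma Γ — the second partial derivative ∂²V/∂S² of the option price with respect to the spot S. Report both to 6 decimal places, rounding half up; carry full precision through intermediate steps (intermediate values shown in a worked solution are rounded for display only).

σ√T = 0.4433·√2.7893 = 0.740364
d₁ = (ln(S/K) + (r+σ²/2)T) / (σ√T) = (ln(109.41/82.02) + (0.0323+0.4433²/2)·2.7893) / 0.740364 = (0.288139 + 0.364164) / 0.740364 = 0.881057
d₂ = d₁ − σ√T = 0.881057 − 0.740364 = 0.140693
e^{−rT} = e^{−0.0323·2.7893} = 0.913845
N(−d₁) = 0.189143,  N(−d₂) = 0.444056
Put price V = K·e^{−rT}·N(−d₂) − S·N(−d₁) = 33.283595 − 20.694185 = 12.589410
φ(d₁) = (1/√(2π))·e^{−d₁²/2} = 0.270612
Γ = φ(d₁) / (S·σ·√T) = 0.003341

price = 12.589410
Γ = 0.003341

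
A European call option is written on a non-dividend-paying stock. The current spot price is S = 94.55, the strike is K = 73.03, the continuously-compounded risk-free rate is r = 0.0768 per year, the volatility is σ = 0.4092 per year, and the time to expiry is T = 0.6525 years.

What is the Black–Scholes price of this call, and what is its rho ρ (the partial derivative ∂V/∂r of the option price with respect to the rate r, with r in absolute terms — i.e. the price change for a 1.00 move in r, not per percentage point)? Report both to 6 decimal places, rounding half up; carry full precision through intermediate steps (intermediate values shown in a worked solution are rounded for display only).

σ√T = 0.4092·√0.6525 = 0.330541
d₁ = (ln(S/K) + (r+σ²/2)T) / (σ√T) = (ln(94.55/73.03) + (0.0768+0.4092²/2)·0.6525) / 0.330541 = (0.258258 + 0.104741) / 0.330541 = 1.098196
d₂ = d₁ − σ√T = 1.098196 − 0.330541 = 0.767655
e^{−rT} = e^{−0.0768·0.6525} = 0.951123
N(d₁) = 0.863941,  N(d₂) = 0.778654
Call price V = S·N(d₁) − K·e^{−rT}·N(d₂) = 81.685580 − 54.085687 = 27.599893
ρ = K·T·e^{−rT}·N(d₂) = 35.290911

price = 27.599893
ρ = 35.290911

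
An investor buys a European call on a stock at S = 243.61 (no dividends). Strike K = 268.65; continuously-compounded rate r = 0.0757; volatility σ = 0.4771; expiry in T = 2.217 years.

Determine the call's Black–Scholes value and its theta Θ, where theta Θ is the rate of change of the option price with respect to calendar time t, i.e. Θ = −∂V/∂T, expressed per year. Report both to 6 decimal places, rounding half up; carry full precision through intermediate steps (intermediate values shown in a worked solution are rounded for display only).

σ√T = 0.4771·√2.217 = 0.710383
d₁ = (ln(S/K) + (r+σ²/2)T) / (σ√T) = (ln(243.61/268.65) + (0.0757+0.4771²/2)·2.217) / 0.710383 = (-0.097841 + 0.420149) / 0.710383 = 0.453710
d₂ = d₁ − σ√T = 0.453710 − 0.710383 = -0.256672
e^{−rT} = e^{−0.0757·2.217} = 0.845500
N(d₁) = 0.674981,  N(d₂) = 0.398716
Call price V = S·N(d₁) − K·e^{−rT}·N(d₂) = 164.432183 − 90.565760 = 73.866424
φ(d₁) = (1/√(2π))·e^{−d₁²/2} = 0.359923
Θ = −S·φ(d₁)·σ/(2√T) − r·K·e^{−rT}·N(d₂) = −14.047575 − 6.855828 = -20.903403

price = 73.866424
Θ = -20.903403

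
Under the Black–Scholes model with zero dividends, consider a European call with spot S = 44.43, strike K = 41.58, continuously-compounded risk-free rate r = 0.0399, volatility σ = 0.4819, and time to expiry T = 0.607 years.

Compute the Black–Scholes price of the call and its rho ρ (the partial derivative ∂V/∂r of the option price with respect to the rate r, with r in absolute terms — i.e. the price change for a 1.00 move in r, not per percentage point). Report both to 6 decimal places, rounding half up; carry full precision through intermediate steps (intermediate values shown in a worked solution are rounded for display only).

price = 8.432926
ρ = 12.841735

σ√T = 0.4819·√0.607 = 0.375449
d₁ = (ln(S/K) + (r+σ²/2)T) / (σ√T) = (ln(44.43/41.58) + (0.0399+0.4819²/2)·0.607) / 0.375449 = (0.066296 + 0.094700) / 0.375449 = 0.428809
d₂ = d₁ − σ√T = 0.428809 − 0.375449 = 0.053360
e^{−rT} = e^{−0.0399·0.607} = 0.976072
N(d₁) = 0.665969,  N(d₂) = 0.521277
Call price V = S·N(d₁) − K·e^{−rT}·N(d₂) = 29.588997 − 21.156071 = 8.432926
ρ = K·T·e^{−rT}·N(d₂) = 12.841735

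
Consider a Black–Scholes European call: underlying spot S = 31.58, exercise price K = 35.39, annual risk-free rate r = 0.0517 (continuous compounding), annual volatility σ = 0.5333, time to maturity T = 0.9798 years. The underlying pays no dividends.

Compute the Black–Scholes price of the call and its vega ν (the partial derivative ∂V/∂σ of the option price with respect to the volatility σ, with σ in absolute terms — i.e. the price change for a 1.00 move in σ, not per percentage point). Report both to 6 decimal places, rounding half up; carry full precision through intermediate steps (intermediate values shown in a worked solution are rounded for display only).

σ√T = 0.5333·√0.9798 = 0.527886
d₁ = (ln(S/K) + (r+σ²/2)T) / (σ√T) = (ln(31.58/35.39) + (0.0517+0.5333²/2)·0.9798) / 0.527886 = (-0.113905 + 0.189988) / 0.527886 = 0.144126
d₂ = d₁ − σ√T = 0.144126 − 0.527886 = -0.383760
e^{−rT} = e^{−0.0517·0.9798} = 0.950606
N(d₁) = 0.557300,  N(d₂) = 0.350578
Call price V = S·N(d₁) − K·e^{−rT}·N(d₂) = 17.599523 − 11.794133 = 5.805390
φ(d₁) = (1/√(2π))·e^{−d₁²/2} = 0.394820
ν = S·φ(d₁)·√T = 12.341849

price = 5.805390
ν = 12.341849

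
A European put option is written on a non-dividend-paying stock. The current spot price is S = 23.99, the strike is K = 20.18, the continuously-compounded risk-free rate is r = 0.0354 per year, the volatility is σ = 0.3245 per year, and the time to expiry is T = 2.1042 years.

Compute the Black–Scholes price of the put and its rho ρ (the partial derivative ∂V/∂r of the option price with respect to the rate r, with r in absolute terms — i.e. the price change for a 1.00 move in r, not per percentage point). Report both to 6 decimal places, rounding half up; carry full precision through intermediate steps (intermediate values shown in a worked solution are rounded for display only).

σ√T = 0.3245·√2.1042 = 0.470715
d₁ = (ln(S/K) + (r+σ²/2)T) / (σ√T) = (ln(23.99/20.18) + (0.0354+0.3245²/2)·2.1042) / 0.470715 = (0.172945 + 0.185275) / 0.470715 = 0.761012
d₂ = d₁ − σ√T = 0.761012 − 0.470715 = 0.290297
e^{−rT} = e^{−0.0354·2.1042} = 0.928218
N(−d₁) = 0.223325,  N(−d₂) = 0.385794
Put price V = K·e^{−rT}·N(−d₂) − S·N(−d₁) = 7.226484 − 5.357562 = 1.868922
ρ = −K·T·e^{−rT}·N(−d₂) = -15.205968

price = 1.868922
ρ = -15.205968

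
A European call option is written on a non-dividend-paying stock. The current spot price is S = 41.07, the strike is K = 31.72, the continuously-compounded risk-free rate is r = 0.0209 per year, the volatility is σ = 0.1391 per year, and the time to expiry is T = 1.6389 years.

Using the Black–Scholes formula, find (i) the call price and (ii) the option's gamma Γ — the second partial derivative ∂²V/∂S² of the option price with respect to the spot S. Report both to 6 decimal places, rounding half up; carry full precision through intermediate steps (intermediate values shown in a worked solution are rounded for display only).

σ√T = 0.1391·√1.6389 = 0.178075
d₁ = (ln(S/K) + (r+σ²/2)T) / (σ√T) = (ln(41.07/31.72) + (0.0209+0.1391²/2)·1.6389) / 0.178075 = (0.258331 + 0.050108) / 0.178075 = 1.732072
d₂ = d₁ − σ√T = 1.732072 − 0.178075 = 1.553996
e^{−rT} = e^{−0.0209·1.6389} = 0.966327
N(d₁) = 0.958370,  N(d₂) = 0.939907
Call price V = S·N(d₁) − K·e^{−rT}·N(d₂) = 39.360239 − 28.809939 = 10.550300
φ(d₁) = (1/√(2π))·e^{−d₁²/2} = 0.089013
Γ = φ(d₁) / (S·σ·√T) = 0.012171

price = 10.550300
Γ = 0.012171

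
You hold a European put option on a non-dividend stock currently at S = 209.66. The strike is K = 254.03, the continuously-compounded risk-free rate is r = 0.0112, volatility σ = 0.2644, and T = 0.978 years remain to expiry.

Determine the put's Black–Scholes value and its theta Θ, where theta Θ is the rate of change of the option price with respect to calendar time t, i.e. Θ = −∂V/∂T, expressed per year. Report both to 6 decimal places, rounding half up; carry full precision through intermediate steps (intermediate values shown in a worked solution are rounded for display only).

price = 50.248523
Θ = -7.313768

σ√T = 0.2644·√0.978 = 0.261475
d₁ = (ln(S/K) + (r+σ²/2)T) / (σ√T) = (ln(209.66/254.03) + (0.0112+0.2644²/2)·0.978) / 0.261475 = (-0.191965 + 0.045138) / 0.261475 = -0.561532
d₂ = d₁ − σ√T = -0.561532 − 0.261475 = -0.823008
e^{−rT} = e^{−0.0112·0.978} = 0.989106
N(−d₁) = 0.712783,  N(−d₂) = 0.794748
Put price V = K·e^{−rT}·N(−d₂) − S·N(−d₁) = 199.690532 − 149.442009 = 50.248523
φ(d₁) = (1/√(2π))·e^{−d₁²/2} = 0.340753
Θ = −S·φ(d₁)·σ/(2√T) + r·K·e^{−rT}·N(−d₂) = −9.550302 + 2.236534 = -7.313768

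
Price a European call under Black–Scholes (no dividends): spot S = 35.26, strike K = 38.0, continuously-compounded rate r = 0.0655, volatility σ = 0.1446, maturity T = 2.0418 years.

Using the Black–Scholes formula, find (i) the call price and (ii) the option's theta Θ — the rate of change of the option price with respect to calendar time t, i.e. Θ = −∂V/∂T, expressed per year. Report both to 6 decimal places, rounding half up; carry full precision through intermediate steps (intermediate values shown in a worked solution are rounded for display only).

σ√T = 0.1446·√2.0418 = 0.206621
d₁ = (ln(S/K) + (r+σ²/2)T) / (σ√T) = (ln(35.26/38.0) + (0.0655+0.1446²/2)·2.0418) / 0.206621 = (-0.074837 + 0.155084) / 0.206621 = 0.388378
d₂ = d₁ − σ√T = 0.388378 − 0.206621 = 0.181757
e^{−rT} = e^{−0.0655·2.0418} = 0.874819
N(d₁) = 0.651132,  N(d₂) = 0.572113
Call price V = S·N(d₁) − K·e^{−rT}·N(d₂) = 22.958905 − 19.018833 = 3.940073
φ(d₁) = (1/√(2π))·e^{−d₁²/2} = 0.369961
Θ = −S·φ(d₁)·σ/(2√T) − r·K·e^{−rT}·N(d₂) = −0.660040 − 1.245734 = -1.905773

price = 3.940073
Θ = -1.905773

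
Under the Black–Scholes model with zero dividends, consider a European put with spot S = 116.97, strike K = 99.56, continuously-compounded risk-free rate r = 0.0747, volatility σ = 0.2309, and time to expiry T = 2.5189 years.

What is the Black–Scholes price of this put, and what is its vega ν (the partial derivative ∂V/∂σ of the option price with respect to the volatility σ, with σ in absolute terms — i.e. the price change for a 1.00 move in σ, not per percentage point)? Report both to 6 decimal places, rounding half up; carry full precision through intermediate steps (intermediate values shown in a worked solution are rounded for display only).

price = 3.241682
ν = 38.827578

σ√T = 0.2309·√2.5189 = 0.366462
d₁ = (ln(S/K) + (r+σ²/2)T) / (σ√T) = (ln(116.97/99.56) + (0.0747+0.2309²/2)·2.5189) / 0.366462 = (0.161157 + 0.255309) / 0.366462 = 1.136450
d₂ = d₁ − σ√T = 1.136450 − 0.366462 = 0.769988
e^{−rT} = e^{−0.0747·2.5189} = 0.828481
N(−d₁) = 0.127884,  N(−d₂) = 0.220654
Put price V = K·e^{−rT}·N(−d₂) − S·N(−d₁) = 18.200289 − 14.958607 = 3.241682
φ(d₁) = (1/√(2π))·e^{−d₁²/2} = 0.209151
ν = S·φ(d₁)·√T = 38.827578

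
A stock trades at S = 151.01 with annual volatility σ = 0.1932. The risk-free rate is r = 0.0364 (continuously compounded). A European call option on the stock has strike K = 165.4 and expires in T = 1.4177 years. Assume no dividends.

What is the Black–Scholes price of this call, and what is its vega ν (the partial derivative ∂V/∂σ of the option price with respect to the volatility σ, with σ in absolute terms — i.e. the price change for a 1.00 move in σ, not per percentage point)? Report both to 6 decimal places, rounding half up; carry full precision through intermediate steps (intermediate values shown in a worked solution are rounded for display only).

σ√T = 0.1932·√1.4177 = 0.230038
d₁ = (ln(S/K) + (r+σ²/2)T) / (σ√T) = (ln(151.01/165.4) + (0.0364+0.1932²/2)·1.4177) / 0.230038 = (-0.091021 + 0.078063) / 0.230038 = -0.056329
d₂ = d₁ − σ√T = -0.056329 − 0.230038 = -0.286367
e^{−rT} = e^{−0.0364·1.4177} = 0.949705
N(d₁) = 0.477540,  N(d₂) = 0.387299
Call price V = S·N(d₁) − K·e^{−rT}·N(d₂) = 72.113311 − 60.837321 = 11.275990
φ(d₁) = (1/√(2π))·e^{−d₁²/2} = 0.398310
ν = S·φ(d₁)·√T = 71.617466

price = 11.275990
ν = 71.617466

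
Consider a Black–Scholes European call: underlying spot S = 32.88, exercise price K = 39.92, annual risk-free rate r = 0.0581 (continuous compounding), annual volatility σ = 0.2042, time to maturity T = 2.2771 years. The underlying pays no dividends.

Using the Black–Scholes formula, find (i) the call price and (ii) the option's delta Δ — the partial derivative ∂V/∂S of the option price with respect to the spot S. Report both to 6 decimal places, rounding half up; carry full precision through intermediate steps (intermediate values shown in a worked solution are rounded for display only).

σ√T = 0.2042·√2.2771 = 0.308139
d₁ = (ln(S/K) + (r+σ²/2)T) / (σ√T) = (ln(32.88/39.92) + (0.0581+0.2042²/2)·2.2771) / 0.308139 = (-0.194013 + 0.179774) / 0.308139 = -0.046208
d₂ = d₁ − σ√T = -0.046208 − 0.308139 = -0.354347
e^{−rT} = e^{−0.0581·2.2771} = 0.876079
N(d₁) = 0.481572,  N(d₂) = 0.361539
Call price V = S·N(d₁) − K·e^{−rT}·N(d₂) = 15.834094 − 12.644136 = 3.189958
Δ = N(d₁) = 0.481572

price = 3.189958
Δ = 0.481572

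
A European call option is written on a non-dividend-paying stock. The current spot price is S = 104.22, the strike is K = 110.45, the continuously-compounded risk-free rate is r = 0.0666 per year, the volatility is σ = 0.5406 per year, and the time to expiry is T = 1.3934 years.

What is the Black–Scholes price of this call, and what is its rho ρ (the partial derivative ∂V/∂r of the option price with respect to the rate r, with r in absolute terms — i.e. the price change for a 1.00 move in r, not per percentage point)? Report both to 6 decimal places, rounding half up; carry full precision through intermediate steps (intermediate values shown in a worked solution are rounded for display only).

price = 27.459527
ρ = 55.494316

σ√T = 0.5406·√1.3934 = 0.638137
d₁ = (ln(S/K) + (r+σ²/2)T) / (σ√T) = (ln(104.22/110.45) + (0.0666+0.5406²/2)·1.3934) / 0.638137 = (-0.058059 + 0.296410) / 0.638137 = 0.373511
d₂ = d₁ − σ√T = 0.373511 − 0.638137 = -0.264626
e^{−rT} = e^{−0.0666·1.3934} = 0.911375
N(d₁) = 0.645616,  N(d₂) = 0.395649
Call price V = S·N(d₁) − K·e^{−rT}·N(d₂) = 67.286079 − 39.826551 = 27.459527
ρ = K·T·e^{−rT}·N(d₂) = 55.494316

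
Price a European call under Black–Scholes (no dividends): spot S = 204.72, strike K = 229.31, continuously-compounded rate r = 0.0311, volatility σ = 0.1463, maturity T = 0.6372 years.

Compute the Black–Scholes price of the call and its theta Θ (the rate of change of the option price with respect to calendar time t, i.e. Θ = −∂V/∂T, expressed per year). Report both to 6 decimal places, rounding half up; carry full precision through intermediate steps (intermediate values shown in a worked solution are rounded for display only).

σ√T = 0.1463·√0.6372 = 0.116784
d₁ = (ln(S/K) + (r+σ²/2)T) / (σ√T) = (ln(204.72/229.31) + (0.0311+0.1463²/2)·0.6372) / 0.116784 = (-0.113432 + 0.026636) / 0.116784 = -0.743216
d₂ = d₁ − σ√T = -0.743216 − 0.116784 = -0.859999
e^{−rT} = e^{−0.0311·0.6372} = 0.980378
N(d₁) = 0.228676,  N(d₂) = 0.194895
Call price V = S·N(d₁) − K·e^{−rT}·N(d₂) = 46.814460 − 43.814376 = 3.000084
φ(d₁) = (1/√(2π))·e^{−d₁²/2} = 0.302667
Θ = −S·φ(d₁)·σ/(2√T) − r·K·e^{−rT}·N(d₂) = −5.678077 − 1.362627 = -7.040704

price = 3.000084
Θ = -7.040704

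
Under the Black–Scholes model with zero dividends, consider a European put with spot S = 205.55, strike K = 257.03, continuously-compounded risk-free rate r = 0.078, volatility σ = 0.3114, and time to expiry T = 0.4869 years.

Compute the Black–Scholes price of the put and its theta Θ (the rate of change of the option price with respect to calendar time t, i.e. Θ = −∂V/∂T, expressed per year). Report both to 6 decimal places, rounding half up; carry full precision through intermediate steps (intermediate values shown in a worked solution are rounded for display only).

price = 47.234821
Θ = 2.198607

σ√T = 0.3114·√0.4869 = 0.217289
d₁ = (ln(S/K) + (r+σ²/2)T) / (σ√T) = (ln(205.55/257.03) + (0.078+0.3114²/2)·0.4869) / 0.217289 = (-0.223503 + 0.061586) / 0.217289 = -0.745172
d₂ = d₁ − σ√T = -0.745172 − 0.217289 = -0.962461
e^{−rT} = e^{−0.078·0.4869} = 0.962734
N(−d₁) = 0.771916,  N(−d₂) = 0.832091
Put price V = K·e^{−rT}·N(−d₂) − S·N(−d₁) = 205.902180 − 158.667360 = 47.234821
φ(d₁) = (1/√(2π))·e^{−d₁²/2} = 0.302226
Θ = −S·φ(d₁)·σ/(2√T) + r·K·e^{−rT}·N(−d₂) = −13.861763 + 16.060370 = 2.198607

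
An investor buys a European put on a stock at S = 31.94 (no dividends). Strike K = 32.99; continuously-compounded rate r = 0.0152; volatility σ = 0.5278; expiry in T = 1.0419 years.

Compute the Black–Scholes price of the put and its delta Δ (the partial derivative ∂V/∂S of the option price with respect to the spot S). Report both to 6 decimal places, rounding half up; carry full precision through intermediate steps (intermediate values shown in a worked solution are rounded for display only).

σ√T = 0.5278·√1.0419 = 0.538744
d₁ = (ln(S/K) + (r+σ²/2)T) / (σ√T) = (ln(31.94/32.99) + (0.0152+0.5278²/2)·1.0419) / 0.538744 = (-0.032345 + 0.160959) / 0.538744 = 0.238729
d₂ = d₁ − σ√T = 0.238729 − 0.538744 = -0.300014
e^{−rT} = e^{−0.0152·1.0419} = 0.984288
N(−d₁) = 0.405658,  N(−d₂) = 0.617917
Put price V = K·e^{−rT}·N(−d₂) − S·N(−d₁) = 20.064787 − 12.956706 = 7.108080
Δ = −N(−d₁) = -0.405658

price = 7.108080
Δ = -0.405658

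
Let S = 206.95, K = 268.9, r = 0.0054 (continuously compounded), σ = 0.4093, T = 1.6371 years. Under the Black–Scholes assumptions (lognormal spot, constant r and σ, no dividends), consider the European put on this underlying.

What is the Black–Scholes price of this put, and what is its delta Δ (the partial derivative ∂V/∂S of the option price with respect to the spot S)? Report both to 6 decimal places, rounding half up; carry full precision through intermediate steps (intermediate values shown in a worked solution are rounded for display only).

price = 84.129460
Δ = -0.587570

σ√T = 0.4093·√1.6371 = 0.523696
d₁ = (ln(S/K) + (r+σ²/2)T) / (σ√T) = (ln(206.95/268.9) + (0.0054+0.4093²/2)·1.6371) / 0.523696 = (-0.261862 + 0.145969) / 0.523696 = -0.221299
d₂ = d₁ − σ√T = -0.221299 − 0.523696 = -0.744995
e^{−rT} = e^{−0.0054·1.6371} = 0.991199
N(−d₁) = 0.587570,  N(−d₂) = 0.771863
Put price V = K·e^{−rT}·N(−d₂) − S·N(−d₁) = 205.727074 − 121.597615 = 84.129460
Δ = −N(−d₁) = -0.587570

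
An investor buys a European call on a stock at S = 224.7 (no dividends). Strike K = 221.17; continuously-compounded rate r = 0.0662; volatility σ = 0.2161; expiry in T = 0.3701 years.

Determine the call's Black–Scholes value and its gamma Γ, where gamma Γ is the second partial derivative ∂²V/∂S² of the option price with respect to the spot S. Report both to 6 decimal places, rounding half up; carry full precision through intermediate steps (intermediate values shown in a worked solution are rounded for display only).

price = 16.523391
Γ = 0.012600

σ√T = 0.2161·√0.3701 = 0.131466
d₁ = (ln(S/K) + (r+σ²/2)T) / (σ√T) = (ln(224.7/221.17) + (0.0662+0.2161²/2)·0.3701) / 0.131466 = (0.015835 + 0.033142) / 0.131466 = 0.372543
d₂ = d₁ − σ√T = 0.372543 − 0.131466 = 0.241077
e^{−rT} = e^{−0.0662·0.3701} = 0.975797
N(d₁) = 0.645256,  N(d₂) = 0.595252
Call price V = S·N(d₁) − K·e^{−rT}·N(d₂) = 144.988966 − 128.465575 = 16.523391
φ(d₁) = (1/√(2π))·e^{−d₁²/2} = 0.372197
Γ = φ(d₁) / (S·σ·√T) = 0.012600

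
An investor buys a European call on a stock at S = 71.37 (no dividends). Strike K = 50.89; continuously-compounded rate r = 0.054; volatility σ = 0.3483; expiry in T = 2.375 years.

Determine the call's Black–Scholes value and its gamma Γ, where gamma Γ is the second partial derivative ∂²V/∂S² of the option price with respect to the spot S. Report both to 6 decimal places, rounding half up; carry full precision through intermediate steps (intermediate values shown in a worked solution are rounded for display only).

σ√T = 0.3483·√2.375 = 0.536766
d₁ = (ln(S/K) + (r+σ²/2)T) / (σ√T) = (ln(71.37/50.89) + (0.054+0.3483²/2)·2.375) / 0.536766 = (0.338211 + 0.272309) / 0.536766 = 1.137404
d₂ = d₁ − σ√T = 1.137404 − 0.536766 = 0.600638
e^{−rT} = e^{−0.054·2.375} = 0.879633
N(d₁) = 0.872315,  N(d₂) = 0.725959
Call price V = S·N(d₁) − K·e^{−rT}·N(d₂) = 62.257143 − 32.497240 = 29.759902
φ(d₁) = (1/√(2π))·e^{−d₁²/2} = 0.208924
Γ = φ(d₁) / (S·σ·√T) = 0.005454

price = 29.759902
Γ = 0.005454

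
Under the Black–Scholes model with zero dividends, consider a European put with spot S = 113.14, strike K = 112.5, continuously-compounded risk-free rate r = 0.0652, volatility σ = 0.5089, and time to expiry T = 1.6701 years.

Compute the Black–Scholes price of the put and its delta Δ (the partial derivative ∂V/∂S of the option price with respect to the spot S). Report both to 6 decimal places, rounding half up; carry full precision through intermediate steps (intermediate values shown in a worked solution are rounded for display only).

σ√T = 0.5089·√1.6701 = 0.657663
d₁ = (ln(S/K) + (r+σ²/2)T) / (σ√T) = (ln(113.14/112.5) + (0.0652+0.5089²/2)·1.6701) / 0.657663 = (0.005673 + 0.325151) / 0.657663 = 0.503029
d₂ = d₁ − σ√T = 0.503029 − 0.657663 = -0.154634
e^{−rT} = e^{−0.0652·1.6701} = 0.896829
N(−d₁) = 0.307472,  N(−d₂) = 0.561445
Put price V = K·e^{−rT}·N(−d₂) − S·N(−d₁) = 56.646010 − 34.787369 = 21.858641
Δ = −N(−d₁) = -0.307472

price = 21.858641
Δ = -0.307472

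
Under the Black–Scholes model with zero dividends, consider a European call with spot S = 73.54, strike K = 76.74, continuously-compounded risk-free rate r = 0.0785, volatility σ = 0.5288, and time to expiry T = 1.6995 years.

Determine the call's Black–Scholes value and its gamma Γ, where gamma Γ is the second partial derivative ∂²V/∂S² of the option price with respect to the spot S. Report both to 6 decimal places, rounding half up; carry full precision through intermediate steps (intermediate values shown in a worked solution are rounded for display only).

price = 22.320631
Γ = 0.007025

σ√T = 0.5288·√1.6995 = 0.689369
d₁ = (ln(S/K) + (r+σ²/2)T) / (σ√T) = (ln(73.54/76.74) + (0.0785+0.5288²/2)·1.6995) / 0.689369 = (-0.042594 + 0.371026) / 0.689369 = 0.476424
d₂ = d₁ − σ√T = 0.476424 − 0.689369 = -0.212945
e^{−rT} = e^{−0.0785·1.6995} = 0.875106
N(d₁) = 0.683114,  N(d₂) = 0.415685
Call price V = S·N(d₁) − K·e^{−rT}·N(d₂) = 50.236195 − 27.915564 = 22.320631
φ(d₁) = (1/√(2π))·e^{−d₁²/2} = 0.356141
Γ = φ(d₁) / (S·σ·√T) = 0.007025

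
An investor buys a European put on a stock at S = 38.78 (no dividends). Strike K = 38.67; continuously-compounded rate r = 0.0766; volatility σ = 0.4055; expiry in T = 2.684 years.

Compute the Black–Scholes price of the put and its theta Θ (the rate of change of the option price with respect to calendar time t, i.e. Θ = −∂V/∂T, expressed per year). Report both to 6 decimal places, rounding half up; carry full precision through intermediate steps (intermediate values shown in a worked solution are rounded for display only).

price = 5.922591
Θ = -0.330609

σ√T = 0.4055·√2.684 = 0.664327
d₁ = (ln(S/K) + (r+σ²/2)T) / (σ√T) = (ln(38.78/38.67) + (0.0766+0.4055²/2)·2.684) / 0.664327 = (0.002841 + 0.426260) / 0.664327 = 0.645917
d₂ = d₁ − σ√T = 0.645917 − 0.664327 = -0.018410
e^{−rT} = e^{−0.0766·2.684} = 0.814163
N(−d₁) = 0.259167,  N(−d₂) = 0.507344
Put price V = K·e^{−rT}·N(−d₂) − S·N(−d₁) = 15.973069 − 10.050478 = 5.922591
φ(d₁) = (1/√(2π))·e^{−d₁²/2} = 0.323828
Θ = −S·φ(d₁)·σ/(2√T) + r·K·e^{−rT}·N(−d₂) = −1.554146 + 1.223537 = -0.330609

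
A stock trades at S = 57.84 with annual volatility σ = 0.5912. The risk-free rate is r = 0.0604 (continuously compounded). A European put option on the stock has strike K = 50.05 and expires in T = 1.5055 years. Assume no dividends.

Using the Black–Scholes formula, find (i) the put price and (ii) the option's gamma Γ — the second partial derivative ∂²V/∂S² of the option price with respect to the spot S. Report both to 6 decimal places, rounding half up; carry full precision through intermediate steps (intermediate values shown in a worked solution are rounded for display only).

price = 9.318621
Γ = 0.007507

σ√T = 0.5912·√1.5055 = 0.725395
d₁ = (ln(S/K) + (r+σ²/2)T) / (σ√T) = (ln(57.84/50.05) + (0.0604+0.5912²/2)·1.5055) / 0.725395 = (0.144658 + 0.354031) / 0.725395 = 0.687473
d₂ = d₁ − σ√T = 0.687473 − 0.725395 = -0.037923
e^{−rT} = e^{−0.0604·1.5055} = 0.913080
N(−d₁) = 0.245892,  N(−d₂) = 0.515125
Put price V = K·e^{−rT}·N(−d₂) − S·N(−d₁) = 23.541041 − 14.222420 = 9.318621
φ(d₁) = (1/√(2π))·e^{−d₁²/2} = 0.314979
Γ = φ(d₁) / (S·σ·√T) = 0.007507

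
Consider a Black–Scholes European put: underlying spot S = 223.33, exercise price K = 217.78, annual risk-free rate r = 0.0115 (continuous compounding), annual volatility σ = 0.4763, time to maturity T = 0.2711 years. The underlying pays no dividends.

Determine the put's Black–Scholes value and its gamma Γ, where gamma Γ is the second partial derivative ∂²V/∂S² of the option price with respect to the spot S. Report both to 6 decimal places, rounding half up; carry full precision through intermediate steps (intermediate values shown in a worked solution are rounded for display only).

price = 18.758129
Γ = 0.007002

σ√T = 0.4763·√0.2711 = 0.247996
d₁ = (ln(S/K) + (r+σ²/2)T) / (σ√T) = (ln(223.33/217.78) + (0.0115+0.4763²/2)·0.2711) / 0.247996 = (0.025165 + 0.033869) / 0.247996 = 0.238043
d₂ = d₁ − σ√T = 0.238043 − 0.247996 = -0.009953
e^{−rT} = e^{−0.0115·0.2711} = 0.996887
N(−d₁) = 0.405924,  N(−d₂) = 0.503971
Put price V = K·e^{−rT}·N(−d₂) − S·N(−d₁) = 109.413083 − 90.654954 = 18.758129
φ(d₁) = (1/√(2π))·e^{−d₁²/2} = 0.387798
Γ = φ(d₁) / (S·σ·√T) = 0.007002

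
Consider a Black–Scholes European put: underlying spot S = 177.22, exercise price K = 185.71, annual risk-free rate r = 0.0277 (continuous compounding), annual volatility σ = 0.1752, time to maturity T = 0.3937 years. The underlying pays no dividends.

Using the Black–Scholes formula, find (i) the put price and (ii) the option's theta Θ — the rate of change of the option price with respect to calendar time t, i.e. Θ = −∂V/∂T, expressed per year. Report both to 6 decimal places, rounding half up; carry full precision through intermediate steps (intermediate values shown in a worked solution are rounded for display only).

price = 11.565372
Θ = -6.213317

σ√T = 0.1752·√0.3937 = 0.109930
d₁ = (ln(S/K) + (r+σ²/2)T) / (σ√T) = (ln(177.22/185.71) + (0.0277+0.1752²/2)·0.3937) / 0.109930 = (-0.046794 + 0.016948) / 0.109930 = -0.271505
d₂ = d₁ − σ√T = -0.271505 − 0.109930 = -0.381435
e^{−rT} = e^{−0.0277·0.3937} = 0.989154
N(−d₁) = 0.606999,  N(−d₂) = 0.648560
Put price V = K·e^{−rT}·N(−d₂) − S·N(−d₁) = 119.137692 − 107.572320 = 11.565372
φ(d₁) = (1/√(2π))·e^{−d₁²/2} = 0.384506
Θ = −S·φ(d₁)·σ/(2√T) + r·K·e^{−rT}·N(−d₂) = −9.513431 + 3.300114 = -6.213317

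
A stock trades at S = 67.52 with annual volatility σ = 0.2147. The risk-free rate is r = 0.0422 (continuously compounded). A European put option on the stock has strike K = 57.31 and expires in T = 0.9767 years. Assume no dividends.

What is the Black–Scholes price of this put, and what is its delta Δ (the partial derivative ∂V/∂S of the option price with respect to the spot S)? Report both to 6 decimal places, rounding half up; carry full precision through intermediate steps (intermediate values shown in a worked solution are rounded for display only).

σ√T = 0.2147·√0.9767 = 0.212184
d₁ = (ln(S/K) + (r+σ²/2)T) / (σ√T) = (ln(67.52/57.31) + (0.0422+0.2147²/2)·0.9767) / 0.212184 = (0.163949 + 0.063728) / 0.212184 = 1.073014
d₂ = d₁ − σ√T = 1.073014 − 0.212184 = 0.860830
e^{−rT} = e^{−0.0422·0.9767} = 0.959621
N(−d₁) = 0.141632,  N(−d₂) = 0.194666
Put price V = K·e^{−rT}·N(−d₂) − S·N(−d₁) = 10.705815 − 9.563015 = 1.142800
Δ = −N(−d₁) = -0.141632

price = 1.142800
Δ = -0.141632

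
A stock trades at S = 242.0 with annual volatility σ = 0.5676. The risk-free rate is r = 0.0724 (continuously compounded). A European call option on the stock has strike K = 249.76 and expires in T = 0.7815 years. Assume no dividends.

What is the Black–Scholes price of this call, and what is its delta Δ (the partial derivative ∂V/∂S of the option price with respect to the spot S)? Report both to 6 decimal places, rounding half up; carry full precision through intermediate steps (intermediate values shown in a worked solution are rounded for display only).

price = 50.394690
Δ = 0.618196

σ√T = 0.5676·√0.7815 = 0.501773
d₁ = (ln(S/K) + (r+σ²/2)T) / (σ√T) = (ln(242.0/249.76) + (0.0724+0.5676²/2)·0.7815) / 0.501773 = (-0.031563 + 0.182468) / 0.501773 = 0.300745
d₂ = d₁ − σ√T = 0.300745 − 0.501773 = -0.201027
e^{−rT} = e^{−0.0724·0.7815} = 0.944990
N(d₁) = 0.618196,  N(d₂) = 0.420339
Call price V = S·N(d₁) − K·e^{−rT}·N(d₂) = 149.603340 − 99.208650 = 50.394690
Δ = N(d₁) = 0.618196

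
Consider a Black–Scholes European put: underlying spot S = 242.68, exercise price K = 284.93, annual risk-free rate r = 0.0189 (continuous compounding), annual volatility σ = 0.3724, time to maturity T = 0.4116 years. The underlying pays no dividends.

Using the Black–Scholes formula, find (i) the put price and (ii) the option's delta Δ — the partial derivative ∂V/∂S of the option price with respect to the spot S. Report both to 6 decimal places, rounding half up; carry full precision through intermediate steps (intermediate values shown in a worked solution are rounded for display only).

σ√T = 0.3724·√0.4116 = 0.238917
d₁ = (ln(S/K) + (r+σ²/2)T) / (σ√T) = (ln(242.68/284.93) + (0.0189+0.3724²/2)·0.4116) / 0.238917 = (-0.160500 + 0.036320) / 0.238917 = -0.519761
d₂ = d₁ − σ√T = -0.519761 − 0.238917 = -0.758678
e^{−rT} = e^{−0.0189·0.4116} = 0.992251
N(−d₁) = 0.698385,  N(−d₂) = 0.775978
Put price V = K·e^{−rT}·N(−d₂) − S·N(−d₁) = 219.385965 − 169.484074 = 49.901892
Δ = −N(−d₁) = -0.698385

price = 49.901892
Δ = -0.698385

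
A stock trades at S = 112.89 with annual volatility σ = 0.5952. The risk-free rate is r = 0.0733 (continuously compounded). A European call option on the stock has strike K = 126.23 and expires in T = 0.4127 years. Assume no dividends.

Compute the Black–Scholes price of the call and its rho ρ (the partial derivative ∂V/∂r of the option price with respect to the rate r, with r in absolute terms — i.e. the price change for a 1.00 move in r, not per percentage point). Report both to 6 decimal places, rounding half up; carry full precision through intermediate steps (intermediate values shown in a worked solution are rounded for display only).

price = 13.451032
ρ = 17.338306

σ√T = 0.5952·√0.4127 = 0.382367
d₁ = (ln(S/K) + (r+σ²/2)T) / (σ√T) = (ln(112.89/126.23) + (0.0733+0.5952²/2)·0.4127) / 0.382367 = (-0.111692 + 0.103353) / 0.382367 = -0.021808
d₂ = d₁ − σ√T = -0.021808 − 0.382367 = -0.404175
e^{−rT} = e^{−0.0733·0.4127} = 0.970202
N(d₁) = 0.491301,  N(d₂) = 0.343042
Call price V = S·N(d₁) − K·e^{−rT}·N(d₂) = 55.462919 − 42.011888 = 13.451032
ρ = K·T·e^{−rT}·N(d₂) = 17.338306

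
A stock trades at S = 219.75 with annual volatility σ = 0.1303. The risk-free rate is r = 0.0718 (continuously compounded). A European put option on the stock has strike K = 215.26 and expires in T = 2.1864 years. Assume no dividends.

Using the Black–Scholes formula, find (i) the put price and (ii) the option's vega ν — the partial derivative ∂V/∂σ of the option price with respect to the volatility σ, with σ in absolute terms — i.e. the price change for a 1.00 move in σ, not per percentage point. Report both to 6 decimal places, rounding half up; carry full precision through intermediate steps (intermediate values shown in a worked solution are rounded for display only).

σ√T = 0.1303·√2.1864 = 0.192668
d₁ = (ln(S/K) + (r+σ²/2)T) / (σ√T) = (ln(219.75/215.26) + (0.0718+0.1303²/2)·2.1864) / 0.192668 = (0.020644 + 0.175544) / 0.192668 = 1.018270
d₂ = d₁ − σ√T = 1.018270 − 0.192668 = 0.825602
e^{−rT} = e^{−0.0718·2.1864} = 0.854718
N(−d₁) = 0.154275,  N(−d₂) = 0.204515
Put price V = K·e^{−rT}·N(−d₂) − S·N(−d₁) = 37.628001 − 33.901887 = 3.726114
φ(d₁) = (1/√(2π))·e^{−d₁²/2} = 0.237550
ν = S·φ(d₁)·√T = 77.187934

price = 3.726114
ν = 77.187934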